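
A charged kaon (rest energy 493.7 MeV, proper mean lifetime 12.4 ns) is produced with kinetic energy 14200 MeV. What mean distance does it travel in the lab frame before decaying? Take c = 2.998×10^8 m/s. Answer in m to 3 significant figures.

γ = 1 + K/(m₀c²) = 1 + 14200/493.7 = 29.762
β = √(1 − 1/γ²) = 0.99944
Dilated lifetime: γτ₀ = 29.762 × 12.4 ns = 369.05 ns
d = βc·γτ₀ = 0.99944 × (2.998×10^8 m/s) × 3.6905×10^-7 s = 111 m

d ≈ 111 m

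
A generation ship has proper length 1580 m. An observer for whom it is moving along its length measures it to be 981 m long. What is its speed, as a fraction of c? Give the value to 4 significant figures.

γ = L₀/L = 1580/981 = 1.61060
β = √(1 − 1/γ²) = 0.7839

β ≈ 0.7839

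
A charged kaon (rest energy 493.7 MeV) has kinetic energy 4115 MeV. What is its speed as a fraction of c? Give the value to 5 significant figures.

β ≈ 0.99425

γ = 1 + K/(m₀c²) = 1 + 4115/493.7 = 9.335021
β = √(1 − 1/γ²) = 0.99425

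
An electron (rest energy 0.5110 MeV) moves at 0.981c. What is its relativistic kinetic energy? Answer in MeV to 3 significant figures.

K ≈ 2.12 MeV

γ = 1/√(1 − 0.981²) = 5.1544
K = (γ − 1)m₀c² = (5.1544 − 1) × 0.5110 MeV = 4.1544 × 0.5110 MeV = 2.12 MeV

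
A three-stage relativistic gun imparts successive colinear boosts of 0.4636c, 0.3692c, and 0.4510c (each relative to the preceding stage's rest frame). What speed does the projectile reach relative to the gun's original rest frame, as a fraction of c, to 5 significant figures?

Compose boost 2: (0.3692 + 0.4636)/(1 + 0.3692×0.4636) = 0.83280/1.171161 = 0.7110892
Compose boost 3: (0.4510 + 0.7110892)/(1 + 0.4510×0.7110892) = 1.162089/1.320701 = 0.87990

u ≈ 0.87990c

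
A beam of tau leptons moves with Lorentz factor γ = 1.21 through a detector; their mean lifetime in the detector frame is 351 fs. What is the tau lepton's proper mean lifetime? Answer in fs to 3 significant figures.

τ₀ ≈ 290 fs

γ = 1.21 (given)
Proper time: τ₀ = Δt/γ = 351/1.21 = 290 fs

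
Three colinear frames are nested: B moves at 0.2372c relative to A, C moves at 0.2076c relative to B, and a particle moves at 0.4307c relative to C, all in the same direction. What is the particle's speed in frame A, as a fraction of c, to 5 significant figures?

Compose boost 2: (0.2076 + 0.2372)/(1 + 0.2076×0.2372) = 0.44480/1.049243 = 0.4239248
Compose boost 3: (0.4307 + 0.4239248)/(1 + 0.4307×0.4239248) = 0.8546248/1.182584 = 0.72268

u ≈ 0.72268c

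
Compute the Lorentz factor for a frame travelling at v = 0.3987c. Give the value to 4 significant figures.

γ ≈ 1.090

γ = 1/√(1 − β²) = 1/√(1 − 0.3987²) = 1/√(0.841038) = 1.090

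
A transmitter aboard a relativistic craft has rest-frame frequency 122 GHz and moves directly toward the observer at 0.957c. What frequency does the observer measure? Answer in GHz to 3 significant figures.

f_obs ≈ 823 GHz

Relativistic Doppler: f_obs = f_src √((1+β)/(1−β))
= 122 × √(1.9570/0.043000) = 122 × 6.7462 = 823 GHz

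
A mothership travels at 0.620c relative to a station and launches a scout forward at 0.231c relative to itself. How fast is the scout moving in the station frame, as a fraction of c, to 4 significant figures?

u ≈ 0.7444c

Compose boost 2: (0.231 + 0.620)/(1 + 0.231×0.620) = 0.8510/1.14322 = 0.7444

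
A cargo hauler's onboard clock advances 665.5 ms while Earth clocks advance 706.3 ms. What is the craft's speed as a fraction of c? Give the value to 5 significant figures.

γ = Δt/τ₀ = 706.3/665.5 = 1.061307
β = √(1 − 1/γ²) = √(1 − 1/1.061307²) = 0.33495

β ≈ 0.33495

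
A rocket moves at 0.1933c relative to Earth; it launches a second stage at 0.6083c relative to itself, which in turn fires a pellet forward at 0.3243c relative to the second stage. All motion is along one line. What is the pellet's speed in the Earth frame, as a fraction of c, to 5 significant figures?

u ≈ 0.84501c

Compose boost 2: (0.6083 + 0.1933)/(1 + 0.6083×0.1933) = 0.80160/1.117584 = 0.7172613
Compose boost 3: (0.3243 + 0.7172613)/(1 + 0.3243×0.7172613) = 1.041561/1.232608 = 0.84501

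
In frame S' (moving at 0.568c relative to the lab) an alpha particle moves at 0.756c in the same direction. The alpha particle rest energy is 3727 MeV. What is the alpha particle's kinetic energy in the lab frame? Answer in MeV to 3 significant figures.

u_lab = (0.756 + 0.568)/(1 + 0.756×0.568) = 0.926258
γ = 1/√(1 − 0.926258²) = 2.6533
K = (γ − 1)m₀c² = (2.6533 − 1) × 3727 = 1.6533 × 3727 = 6160 MeV

K ≈ 6160 MeV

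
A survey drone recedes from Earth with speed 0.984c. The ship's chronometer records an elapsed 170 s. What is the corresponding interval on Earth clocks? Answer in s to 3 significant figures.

Δt ≈ 954 s

γ = 1/√(1 − 0.984²) = 5.6127
Time dilation: Δt = γτ₀ = 5.6127 × 170 s = 954 s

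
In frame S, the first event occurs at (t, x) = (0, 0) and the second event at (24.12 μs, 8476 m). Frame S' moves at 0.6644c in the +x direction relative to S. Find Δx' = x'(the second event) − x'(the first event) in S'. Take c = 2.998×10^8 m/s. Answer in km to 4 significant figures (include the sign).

γ = 1/√(1 − 0.6644²) = 1.33801
Δx' = γ(Δx − vΔt) = 1.33801 × (8476 m − 0.6644×(2.998×10^8 m/s)×24.12×10^-6 s)
= 1.33801 × (3671.61 m) = 4.913 km

Δx' ≈ 4.913 km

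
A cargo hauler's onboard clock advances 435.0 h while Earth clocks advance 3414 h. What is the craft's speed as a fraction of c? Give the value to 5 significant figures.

β ≈ 0.99185

γ = Δt/τ₀ = 3414/435.0 = 7.848276
β = √(1 − 1/γ²) = √(1 − 1/7.848276²) = 0.99185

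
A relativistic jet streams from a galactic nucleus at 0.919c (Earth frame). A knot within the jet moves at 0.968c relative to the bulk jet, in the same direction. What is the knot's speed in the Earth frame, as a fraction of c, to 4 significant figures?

Relativistic velocity addition: u = (u' + v)/(1 + u'v/c²)
= (0.968 + 0.919)/(1 + 0.968×0.919) = 1.887/1.88959 = 0.9986

u ≈ 0.9986c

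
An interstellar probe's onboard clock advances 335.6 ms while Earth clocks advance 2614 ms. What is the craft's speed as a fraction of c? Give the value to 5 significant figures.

β ≈ 0.99172

γ = Δt/τ₀ = 2614/335.6 = 7.789035
β = √(1 − 1/γ²) = √(1 − 1/7.789035²) = 0.99172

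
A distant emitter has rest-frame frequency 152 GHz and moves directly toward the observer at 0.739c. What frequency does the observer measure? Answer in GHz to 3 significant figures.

Relativistic Doppler: f_obs = f_src √((1+β)/(1−β))
= 152 × √(1.7390/0.26100) = 152 × 2.5812 = 392 GHz

f_obs ≈ 392 GHz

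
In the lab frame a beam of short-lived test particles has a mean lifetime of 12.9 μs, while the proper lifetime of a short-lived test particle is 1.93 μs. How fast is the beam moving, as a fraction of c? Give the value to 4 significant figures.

β ≈ 0.9887

γ = Δt/τ₀ = 12.9/1.93 = 6.68394
β = √(1 − 1/γ²) = √(1 − 1/6.68394²) = 0.9887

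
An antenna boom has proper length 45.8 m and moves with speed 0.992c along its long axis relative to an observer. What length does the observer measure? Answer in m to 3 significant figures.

L ≈ 5.78 m

γ = 1/√(1 − 0.992²) = 7.9216
Length contraction: L = L₀/γ = 45.8/7.9216 = 5.78 m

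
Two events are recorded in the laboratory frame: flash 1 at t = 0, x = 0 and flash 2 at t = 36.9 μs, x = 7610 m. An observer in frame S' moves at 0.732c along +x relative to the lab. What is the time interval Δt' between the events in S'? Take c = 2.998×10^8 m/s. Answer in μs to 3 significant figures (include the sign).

Δt' ≈ 26.9 μs

γ = 1/√(1 − 0.732²) = 1.4678
Δt' = γ(Δt − vΔx/c²) = 1.4678 × (36.9 μs − 0.732×7610 m / (2.998×10^8 m/s))
= 1.4678 × (18.319 μs) = 26.9 μs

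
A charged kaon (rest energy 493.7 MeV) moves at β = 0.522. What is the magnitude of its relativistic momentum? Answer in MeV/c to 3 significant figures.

p ≈ 302 MeV/c

γ = 1/√(1 − 0.522²) = 1.1724
p = γβm₀c = 1.1724 × 0.522 × 493.7 MeV/c = 302 MeV/c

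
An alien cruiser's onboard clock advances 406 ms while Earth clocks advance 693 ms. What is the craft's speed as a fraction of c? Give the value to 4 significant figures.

β ≈ 0.8104

γ = Δt/τ₀ = 693/406 = 1.70690
β = √(1 − 1/γ²) = √(1 − 1/1.70690²) = 0.8104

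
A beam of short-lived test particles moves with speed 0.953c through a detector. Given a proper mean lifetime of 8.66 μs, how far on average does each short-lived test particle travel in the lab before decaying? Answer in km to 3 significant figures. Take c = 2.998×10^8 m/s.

d ≈ 8.17 km

γ = 1/√(1 − 0.953²) = 3.3007
Dilated lifetime: Δt = γτ₀ = 3.3007 × 8.66 μs = 28.584 μs
d = vΔt = 0.953c × 28.584 μs = 2.8571×10^8 m/s × 2.8584×10^-5 s = 8.17 km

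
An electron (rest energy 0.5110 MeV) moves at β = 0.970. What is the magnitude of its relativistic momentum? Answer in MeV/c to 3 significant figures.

γ = 1/√(1 − 0.970²) = 4.1135
p = γβm₀c = 4.1135 × 0.970 × 0.5110 MeV/c = 2.04 MeV/c

p ≈ 2.04 MeV/c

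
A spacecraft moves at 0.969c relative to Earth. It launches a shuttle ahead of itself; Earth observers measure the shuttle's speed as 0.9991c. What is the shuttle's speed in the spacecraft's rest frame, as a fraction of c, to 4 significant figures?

Inverse velocity addition: u' = (u − v)/(1 − uv/c²)
= (0.9991 − 0.969)/(1 − 0.9991×0.969) = 0.03010/0.0318721 = 0.9444

u' ≈ 0.9444c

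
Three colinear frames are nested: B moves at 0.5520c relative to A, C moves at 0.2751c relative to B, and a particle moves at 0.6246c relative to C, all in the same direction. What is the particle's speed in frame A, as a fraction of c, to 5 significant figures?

u ≈ 0.92693c

Compose boost 2: (0.2751 + 0.5520)/(1 + 0.2751×0.5520) = 0.82710/1.151855 = 0.7180590
Compose boost 3: (0.6246 + 0.7180590)/(1 + 0.6246×0.7180590) = 1.342659/1.448500 = 0.92693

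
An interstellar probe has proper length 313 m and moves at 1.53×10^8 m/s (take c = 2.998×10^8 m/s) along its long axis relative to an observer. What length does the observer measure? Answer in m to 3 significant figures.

β = v/c = 1.53×10^8 / 2.998×10^8 = 0.51034
γ = 1/√(1 − 0.51034²) = 1.1628
Length contraction: L = L₀/γ = 313/1.1628 = 269 m

L ≈ 269 m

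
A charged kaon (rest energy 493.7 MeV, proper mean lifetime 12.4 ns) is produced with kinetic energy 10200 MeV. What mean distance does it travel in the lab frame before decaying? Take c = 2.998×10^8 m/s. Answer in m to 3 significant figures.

d ≈ 80.4 m

γ = 1 + K/(m₀c²) = 1 + 10200/493.7 = 21.660
β = √(1 − 1/γ²) = 0.99893
Dilated lifetime: γτ₀ = 21.660 × 12.4 ns = 268.59 ns
d = βc·γτ₀ = 0.99893 × (2.998×10^8 m/s) × 2.6859×10^-7 s = 80.4 m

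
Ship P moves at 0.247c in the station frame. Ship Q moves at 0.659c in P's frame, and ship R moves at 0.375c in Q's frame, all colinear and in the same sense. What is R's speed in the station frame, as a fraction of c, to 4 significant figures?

Compose boost 2: (0.659 + 0.247)/(1 + 0.659×0.247) = 0.9060/1.16277 = 0.779172
Compose boost 3: (0.375 + 0.779172)/(1 + 0.375×0.779172) = 1.15417/1.29219 = 0.8932

u ≈ 0.8932c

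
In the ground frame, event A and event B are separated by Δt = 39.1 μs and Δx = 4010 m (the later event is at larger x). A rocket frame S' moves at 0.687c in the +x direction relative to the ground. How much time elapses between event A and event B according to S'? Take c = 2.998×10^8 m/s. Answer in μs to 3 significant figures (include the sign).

Δt' ≈ 41.2 μs

γ = 1/√(1 − 0.687²) = 1.3762
Δt' = γ(Δt − vΔx/c²) = 1.3762 × (39.1 μs − 0.687×4010 m / (2.998×10^8 m/s))
= 1.3762 × (29.911 μs) = 41.2 μs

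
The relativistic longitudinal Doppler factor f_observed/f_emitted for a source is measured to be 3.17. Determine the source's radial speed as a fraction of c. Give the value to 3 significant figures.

β ≈ 0.819

f_obs/f_src = √((1+β)/(1−β)) = 3.17  ⇒  (1+β)/(1−β) = 10.049
β = |1 − D²|/(1 + D²) = |1 − 10.049|/(1 + 10.049) = 0.819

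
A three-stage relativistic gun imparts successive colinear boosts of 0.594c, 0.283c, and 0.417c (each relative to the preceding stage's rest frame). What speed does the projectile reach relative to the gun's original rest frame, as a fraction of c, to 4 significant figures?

u ≈ 0.8894c

Compose boost 2: (0.283 + 0.594)/(1 + 0.283×0.594) = 0.8770/1.16810 = 0.750791
Compose boost 3: (0.417 + 0.750791)/(1 + 0.417×0.750791) = 1.16779/1.31308 = 0.8894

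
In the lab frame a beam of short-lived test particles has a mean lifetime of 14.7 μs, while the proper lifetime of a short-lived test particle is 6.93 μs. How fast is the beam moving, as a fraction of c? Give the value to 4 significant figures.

β ≈ 0.8819

γ = Δt/τ₀ = 14.7/6.93 = 2.12121
β = √(1 − 1/γ²) = √(1 − 1/2.12121²) = 0.8819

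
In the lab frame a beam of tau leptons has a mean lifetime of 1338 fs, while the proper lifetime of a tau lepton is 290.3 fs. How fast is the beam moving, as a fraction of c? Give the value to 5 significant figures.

γ = Δt/τ₀ = 1338/290.3 = 4.609025
β = √(1 − 1/γ²) = √(1 − 1/4.609025²) = 0.97618

β ≈ 0.97618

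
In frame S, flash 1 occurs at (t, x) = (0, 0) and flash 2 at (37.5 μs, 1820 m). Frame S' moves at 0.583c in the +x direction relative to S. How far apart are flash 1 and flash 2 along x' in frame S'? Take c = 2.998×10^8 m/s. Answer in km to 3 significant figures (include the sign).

γ = 1/√(1 − 0.583²) = 1.2308
Δx' = γ(Δx − vΔt) = 1.2308 × (1820 m − 0.583×(2.998×10^8 m/s)×37.5×10^-6 s)
= 1.2308 × (-4734.4 m) = -5.83 km

Δx' ≈ -5.83 km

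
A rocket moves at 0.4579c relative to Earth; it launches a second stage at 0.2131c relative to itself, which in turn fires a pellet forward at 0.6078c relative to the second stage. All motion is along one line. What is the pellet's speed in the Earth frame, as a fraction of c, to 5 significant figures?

Compose boost 2: (0.2131 + 0.4579)/(1 + 0.2131×0.4579) = 0.67100/1.097578 = 0.6113458
Compose boost 3: (0.6078 + 0.6113458)/(1 + 0.6078×0.6113458) = 1.219146/1.371576 = 0.88886

u ≈ 0.88886c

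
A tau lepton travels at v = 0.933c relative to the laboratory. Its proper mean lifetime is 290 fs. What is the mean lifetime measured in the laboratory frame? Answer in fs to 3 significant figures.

γ = 1/√(1 − 0.933²) = 2.7787
Time dilation: Δt = γτ₀ = 2.7787 × 290 fs = 806 fs

Δt ≈ 806 fs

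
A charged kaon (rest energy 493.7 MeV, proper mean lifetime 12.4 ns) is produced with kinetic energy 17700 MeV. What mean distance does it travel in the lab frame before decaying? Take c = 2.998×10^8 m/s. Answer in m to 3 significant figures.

γ = 1 + K/(m₀c²) = 1 + 17700/493.7 = 36.852
β = √(1 − 1/γ²) = 0.99963
Dilated lifetime: γτ₀ = 36.852 × 12.4 ns = 456.96 ns
d = βc·γτ₀ = 0.99963 × (2.998×10^8 m/s) × 4.5696×10^-7 s = 137 m

d ≈ 137 m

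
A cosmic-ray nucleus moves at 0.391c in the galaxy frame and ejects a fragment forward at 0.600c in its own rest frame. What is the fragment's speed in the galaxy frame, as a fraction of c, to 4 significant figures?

Compose boost 2: (0.600 + 0.391)/(1 + 0.600×0.391) = 0.9910/1.23460 = 0.8027

u ≈ 0.8027c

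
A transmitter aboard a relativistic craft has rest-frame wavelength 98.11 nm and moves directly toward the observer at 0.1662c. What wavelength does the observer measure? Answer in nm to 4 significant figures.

Relativistic Doppler: λ_obs = λ_src √((1−β)/(1+β))
= 98.11 × √(0.833800/1.16620) = 98.11 × 0.845560 = 82.96 nm

λ_obs ≈ 82.96 nm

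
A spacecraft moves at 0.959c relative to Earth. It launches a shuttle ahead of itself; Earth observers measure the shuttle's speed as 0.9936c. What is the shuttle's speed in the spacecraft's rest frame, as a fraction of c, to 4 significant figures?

u' ≈ 0.7340c

Inverse velocity addition: u' = (u − v)/(1 − uv/c²)
= (0.9936 − 0.959)/(1 − 0.9936×0.959) = 0.03460/0.0471376 = 0.7340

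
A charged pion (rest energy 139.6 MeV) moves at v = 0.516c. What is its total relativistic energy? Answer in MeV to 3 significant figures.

E ≈ 163 MeV

γ = 1/√(1 − 0.516²) = 1.1674
E = γm₀c² = 1.1674 × 139.6 MeV = 163 MeV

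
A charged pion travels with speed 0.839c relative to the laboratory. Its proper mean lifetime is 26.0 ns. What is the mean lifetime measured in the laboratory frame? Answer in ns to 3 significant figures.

Δt ≈ 47.8 ns

γ = 1/√(1 − 0.839²) = 1.8378
Time dilation: Δt = γτ₀ = 1.8378 × 26.0 ns = 47.8 ns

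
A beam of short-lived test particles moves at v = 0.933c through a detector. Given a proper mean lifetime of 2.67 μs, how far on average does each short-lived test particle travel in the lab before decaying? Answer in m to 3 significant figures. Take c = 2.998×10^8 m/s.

γ = 1/√(1 − 0.933²) = 2.7787
Dilated lifetime: Δt = γτ₀ = 2.7787 × 2.67 μs = 7.4192 μs
d = vΔt = 0.933c × 7.4192 μs = 2.7971×10^8 m/s × 7.4192×10^-6 s = 2080 m

d ≈ 2080 m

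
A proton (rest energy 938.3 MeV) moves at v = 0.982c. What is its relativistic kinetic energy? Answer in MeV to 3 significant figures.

K ≈ 4030 MeV

γ = 1/√(1 − 0.982²) = 5.2943
K = (γ − 1)m₀c² = (5.2943 − 1) × 938.3 MeV = 4.2943 × 938.3 MeV = 4030 MeV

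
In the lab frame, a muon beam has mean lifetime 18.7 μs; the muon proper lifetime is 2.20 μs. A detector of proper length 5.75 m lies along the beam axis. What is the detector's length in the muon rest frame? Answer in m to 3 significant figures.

L ≈ 0.676 m

Time dilation ⇒ γ = Δt/τ₀ = 18.7/2.20 = 8.5000
Length contraction: L = L₀/γ = 5.75/8.5000 = 0.676 m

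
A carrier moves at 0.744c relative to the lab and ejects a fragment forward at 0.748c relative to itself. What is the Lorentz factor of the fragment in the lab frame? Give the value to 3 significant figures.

u_lab = (0.748 + 0.744)/(1 + 0.748×0.744) = 1.492/1.55651 = 0.958553
γ = 1/√(1 − 0.958553²) = 3.51

γ ≈ 3.51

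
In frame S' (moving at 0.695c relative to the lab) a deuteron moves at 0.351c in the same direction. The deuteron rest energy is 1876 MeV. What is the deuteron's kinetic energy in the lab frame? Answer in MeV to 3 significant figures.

u_lab = (0.351 + 0.695)/(1 + 0.351×0.695) = 0.840873
γ = 1/√(1 − 0.840873²) = 1.8476
K = (γ − 1)m₀c² = (1.8476 − 1) × 1876 = 0.84764 × 1876 = 1590 MeV

K ≈ 1590 MeV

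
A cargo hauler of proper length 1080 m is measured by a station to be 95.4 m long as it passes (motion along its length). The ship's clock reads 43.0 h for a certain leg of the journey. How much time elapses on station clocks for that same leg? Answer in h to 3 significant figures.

Δt ≈ 487 h

Length contraction ⇒ γ = L₀/L = 1080/95.4 = 11.321
Time dilation: Δt = γτ₀ = 11.321 × 43.0 h = 487 h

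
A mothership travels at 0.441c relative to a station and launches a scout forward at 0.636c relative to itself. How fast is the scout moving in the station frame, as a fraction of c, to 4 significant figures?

u ≈ 0.8411c

Compose boost 2: (0.636 + 0.441)/(1 + 0.636×0.441) = 1.077/1.28048 = 0.8411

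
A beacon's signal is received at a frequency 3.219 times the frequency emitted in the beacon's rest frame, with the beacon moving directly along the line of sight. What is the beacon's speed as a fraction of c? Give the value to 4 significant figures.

β ≈ 0.8240

f_obs/f_src = √((1+β)/(1−β)) = 3.219  ⇒  (1+β)/(1−β) = 10.3620
β = |1 − D²|/(1 + D²) = |1 − 10.3620|/(1 + 10.3620) = 0.8240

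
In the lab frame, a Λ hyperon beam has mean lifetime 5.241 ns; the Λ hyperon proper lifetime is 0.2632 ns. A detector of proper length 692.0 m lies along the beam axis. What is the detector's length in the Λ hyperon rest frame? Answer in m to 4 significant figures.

L ≈ 34.75 m

Time dilation ⇒ γ = Δt/τ₀ = 5.241/0.2632 = 19.9126
Length contraction: L = L₀/γ = 692.0/19.9126 = 34.75 m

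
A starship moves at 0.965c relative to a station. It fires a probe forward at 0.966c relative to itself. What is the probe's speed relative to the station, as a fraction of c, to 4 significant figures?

Relativistic velocity addition: u = (u' + v)/(1 + u'v/c²)
= (0.966 + 0.965)/(1 + 0.966×0.965) = 1.931/1.93219 = 0.9994

u ≈ 0.9994c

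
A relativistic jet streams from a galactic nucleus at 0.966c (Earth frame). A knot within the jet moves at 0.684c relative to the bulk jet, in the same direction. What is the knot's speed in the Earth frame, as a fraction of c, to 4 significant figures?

u ≈ 0.9935c

Relativistic velocity addition: u = (u' + v)/(1 + u'v/c²)
= (0.684 + 0.966)/(1 + 0.684×0.966) = 1.650/1.66074 = 0.9935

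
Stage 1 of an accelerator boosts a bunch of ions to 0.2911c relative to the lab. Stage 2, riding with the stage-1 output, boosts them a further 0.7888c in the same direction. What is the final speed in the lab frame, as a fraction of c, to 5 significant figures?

Compose boost 2: (0.7888 + 0.2911)/(1 + 0.7888×0.2911) = 1.0799/1.229620 = 0.87824

u ≈ 0.87824c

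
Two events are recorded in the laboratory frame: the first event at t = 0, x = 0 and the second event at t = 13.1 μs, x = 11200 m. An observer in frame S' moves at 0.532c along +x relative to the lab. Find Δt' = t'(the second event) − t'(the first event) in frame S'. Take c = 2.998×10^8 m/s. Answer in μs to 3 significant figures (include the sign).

Δt' ≈ -8.00 μs

γ = 1/√(1 − 0.532²) = 1.1810
Δt' = γ(Δt − vΔx/c²) = 1.1810 × (13.1 μs − 0.532×11200 m / (2.998×10^8 m/s))
= 1.1810 × (-6.7746 μs) = -8.00 μs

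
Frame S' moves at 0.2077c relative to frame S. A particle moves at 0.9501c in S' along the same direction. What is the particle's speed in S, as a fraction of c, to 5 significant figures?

u ≈ 0.96698c

Relativistic velocity addition: u = (u' + v)/(1 + u'v/c²)
= (0.9501 + 0.2077)/(1 + 0.9501×0.2077) = 1.1578/1.197336 = 0.96698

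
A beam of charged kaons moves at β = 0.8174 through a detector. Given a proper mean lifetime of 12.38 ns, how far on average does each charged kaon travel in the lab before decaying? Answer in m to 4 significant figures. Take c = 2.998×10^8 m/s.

d ≈ 5.266 m

γ = 1/√(1 − 0.8174²) = 1.73590
Dilated lifetime: Δt = γτ₀ = 1.73590 × 12.38 ns = 21.4904 ns
d = vΔt = 0.8174c × 21.4904 ns = 2.45057×10^8 m/s × 2.14904×10^-8 s = 5.266 m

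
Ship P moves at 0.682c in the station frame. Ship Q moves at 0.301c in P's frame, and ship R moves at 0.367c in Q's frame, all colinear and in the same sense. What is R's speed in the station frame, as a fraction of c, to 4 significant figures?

Compose boost 2: (0.301 + 0.682)/(1 + 0.301×0.682) = 0.9830/1.20528 = 0.815577
Compose boost 3: (0.367 + 0.815577)/(1 + 0.367×0.815577) = 1.18258/1.29932 = 0.9102

u ≈ 0.9102c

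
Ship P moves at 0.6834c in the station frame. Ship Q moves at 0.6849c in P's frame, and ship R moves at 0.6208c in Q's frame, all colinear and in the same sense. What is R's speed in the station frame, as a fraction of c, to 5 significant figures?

u ≈ 0.98368c

Compose boost 2: (0.6849 + 0.6834)/(1 + 0.6849×0.6834) = 1.3683/1.468061 = 0.9320460
Compose boost 3: (0.6208 + 0.9320460)/(1 + 0.6208×0.9320460) = 1.552846/1.578614 = 0.98368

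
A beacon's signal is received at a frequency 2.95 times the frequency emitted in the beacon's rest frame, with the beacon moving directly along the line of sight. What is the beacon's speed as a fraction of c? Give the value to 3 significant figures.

β ≈ 0.794

f_obs/f_src = √((1+β)/(1−β)) = 2.95  ⇒  (1+β)/(1−β) = 8.7025
β = |1 − D²|/(1 + D²) = |1 − 8.7025|/(1 + 8.7025) = 0.794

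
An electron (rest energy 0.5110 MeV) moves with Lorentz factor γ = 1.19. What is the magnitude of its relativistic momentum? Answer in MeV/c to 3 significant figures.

β = √(1 − 1/γ²) = √(1 − 1/1.19²) = 0.54207
p = γβm₀c = 1.19 × 0.54207 × 0.5110 MeV/c = 0.330 MeV/c

p ≈ 0.330 MeV/c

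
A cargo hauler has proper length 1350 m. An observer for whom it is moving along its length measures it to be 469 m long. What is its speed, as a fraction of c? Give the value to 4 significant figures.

β ≈ 0.9377

γ = L₀/L = 1350/469 = 2.87846
β = √(1 − 1/γ²) = 0.9377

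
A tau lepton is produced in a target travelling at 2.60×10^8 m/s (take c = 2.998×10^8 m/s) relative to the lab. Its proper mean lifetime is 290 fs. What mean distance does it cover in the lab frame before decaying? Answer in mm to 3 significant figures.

β = v/c = 2.60×10^8 / 2.998×10^8 = 0.86724
γ = 1/√(1 − 0.86724²) = 2.0085
Dilated lifetime: Δt = γτ₀ = 2.0085 × 290 fs = 582.47 fs
d = vΔt = 0.86724c × 582.47 fs = 2.6000×10^8 m/s × 5.8247×10^-13 s = 0.151 mm

d ≈ 0.151 mm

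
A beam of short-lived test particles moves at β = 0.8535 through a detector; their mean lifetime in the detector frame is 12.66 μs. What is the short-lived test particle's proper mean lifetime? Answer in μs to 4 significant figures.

τ₀ ≈ 6.597 μs

γ = 1/√(1 − 0.8535²) = 1.91904
Proper time: τ₀ = Δt/γ = 12.66/1.91904 = 6.597 μs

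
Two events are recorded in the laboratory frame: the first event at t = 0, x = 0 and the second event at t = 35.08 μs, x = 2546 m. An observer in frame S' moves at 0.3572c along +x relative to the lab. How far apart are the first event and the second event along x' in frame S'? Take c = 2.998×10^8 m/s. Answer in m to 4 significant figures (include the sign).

γ = 1/√(1 − 0.3572²) = 1.07063
Δx' = γ(Δx − vΔt) = 1.07063 × (2546 m − 0.3572×(2.998×10^8 m/s)×35.08×10^-6 s)
= 1.07063 × (-1210.67 m) = -1296 m

Δx' ≈ -1296 m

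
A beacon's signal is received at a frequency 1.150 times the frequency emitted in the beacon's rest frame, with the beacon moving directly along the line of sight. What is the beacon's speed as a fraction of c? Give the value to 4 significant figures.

f_obs/f_src = √((1+β)/(1−β)) = 1.150  ⇒  (1+β)/(1−β) = 1.32250
β = |1 − D²|/(1 + D²) = |1 − 1.32250|/(1 + 1.32250) = 0.1389

β ≈ 0.1389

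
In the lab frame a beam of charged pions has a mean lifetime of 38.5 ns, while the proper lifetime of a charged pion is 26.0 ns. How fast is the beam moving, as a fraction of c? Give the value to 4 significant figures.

β ≈ 0.7375

γ = Δt/τ₀ = 38.5/26.0 = 1.48077
β = √(1 − 1/γ²) = √(1 − 1/1.48077²) = 0.7375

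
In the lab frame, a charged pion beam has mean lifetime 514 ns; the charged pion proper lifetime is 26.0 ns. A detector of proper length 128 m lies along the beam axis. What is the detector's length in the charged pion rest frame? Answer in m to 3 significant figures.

L ≈ 6.47 m

Time dilation ⇒ γ = Δt/τ₀ = 514/26.0 = 19.769
Length contraction: L = L₀/γ = 128/19.769 = 6.47 m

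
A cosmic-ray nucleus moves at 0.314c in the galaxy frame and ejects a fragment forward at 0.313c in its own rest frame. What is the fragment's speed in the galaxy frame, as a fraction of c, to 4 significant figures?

Compose boost 2: (0.313 + 0.314)/(1 + 0.313×0.314) = 0.6270/1.09828 = 0.5709

u ≈ 0.5709c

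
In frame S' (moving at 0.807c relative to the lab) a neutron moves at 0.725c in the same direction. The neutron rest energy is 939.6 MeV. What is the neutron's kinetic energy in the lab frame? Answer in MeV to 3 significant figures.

u_lab = (0.725 + 0.807)/(1 + 0.725×0.807) = 0.966516
γ = 1/√(1 − 0.966516²) = 3.8970
K = (γ − 1)m₀c² = (3.8970 − 1) × 939.6 = 2.8970 × 939.6 = 2720 MeV

K ≈ 2720 MeV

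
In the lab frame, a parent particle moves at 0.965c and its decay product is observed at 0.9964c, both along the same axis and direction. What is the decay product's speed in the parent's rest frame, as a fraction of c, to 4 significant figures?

Inverse velocity addition: u' = (u − v)/(1 − uv/c²)
= (0.9964 − 0.965)/(1 − 0.9964×0.965) = 0.03140/0.0384740 = 0.8161

u' ≈ 0.8161c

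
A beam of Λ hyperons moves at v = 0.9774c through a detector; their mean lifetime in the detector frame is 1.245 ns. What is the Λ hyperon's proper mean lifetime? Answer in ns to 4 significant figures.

τ₀ ≈ 0.2632 ns

γ = 1/√(1 − 0.9774²) = 4.73041
Proper time: τ₀ = Δt/γ = 1.245/4.73041 = 0.2632 ns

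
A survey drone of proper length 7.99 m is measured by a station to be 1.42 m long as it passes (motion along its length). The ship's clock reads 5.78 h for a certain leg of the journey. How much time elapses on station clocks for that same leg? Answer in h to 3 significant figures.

Length contraction ⇒ γ = L₀/L = 7.99/1.42 = 5.6268
Time dilation: Δt = γτ₀ = 5.6268 × 5.78 h = 32.5 h

Δt ≈ 32.5 h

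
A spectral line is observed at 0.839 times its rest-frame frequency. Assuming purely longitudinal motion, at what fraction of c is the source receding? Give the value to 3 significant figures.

β ≈ 0.174

f_obs/f_src = √((1−β)/(1+β)) = 0.839  ⇒  (1−β)/(1+β) = 0.70392
β = |1 − D²|/(1 + D²) = |1 − 0.70392|/(1 + 0.70392) = 0.174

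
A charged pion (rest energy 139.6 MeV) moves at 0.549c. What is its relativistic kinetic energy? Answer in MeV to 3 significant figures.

K ≈ 27.4 MeV

γ = 1/√(1 − 0.549²) = 1.1964
K = (γ − 1)m₀c² = (1.1964 − 1) × 139.6 MeV = 0.19643 × 139.6 MeV = 27.4 MeV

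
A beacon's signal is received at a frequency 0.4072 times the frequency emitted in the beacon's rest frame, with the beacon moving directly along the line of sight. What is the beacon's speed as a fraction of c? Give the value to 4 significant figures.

f_obs/f_src = √((1−β)/(1+β)) = 0.4072  ⇒  (1−β)/(1+β) = 0.165812
β = |1 − D²|/(1 + D²) = |1 − 0.165812|/(1 + 0.165812) = 0.7155

β ≈ 0.7155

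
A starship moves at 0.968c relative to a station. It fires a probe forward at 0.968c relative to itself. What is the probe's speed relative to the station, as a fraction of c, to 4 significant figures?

u ≈ 0.9995c

Relativistic velocity addition: u = (u' + v)/(1 + u'v/c²)
= (0.968 + 0.968)/(1 + 0.968×0.968) = 1.936/1.93702 = 0.9995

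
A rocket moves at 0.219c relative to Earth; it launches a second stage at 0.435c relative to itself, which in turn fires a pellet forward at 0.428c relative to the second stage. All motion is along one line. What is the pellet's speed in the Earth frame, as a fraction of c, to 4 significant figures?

Compose boost 2: (0.435 + 0.219)/(1 + 0.435×0.219) = 0.6540/1.09526 = 0.597116
Compose boost 3: (0.428 + 0.597116)/(1 + 0.428×0.597116) = 1.02512/1.25557 = 0.8165

u ≈ 0.8165c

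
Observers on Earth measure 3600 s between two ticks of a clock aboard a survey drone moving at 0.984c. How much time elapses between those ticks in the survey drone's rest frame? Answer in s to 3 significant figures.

γ = 1/√(1 − 0.984²) = 5.6127
Proper time: τ₀ = Δt/γ = 3600/5.6127 = 641 s

τ₀ ≈ 641 s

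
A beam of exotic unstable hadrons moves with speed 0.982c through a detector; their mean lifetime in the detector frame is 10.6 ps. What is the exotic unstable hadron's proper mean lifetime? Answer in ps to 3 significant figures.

τ₀ ≈ 2.00 ps

γ = 1/√(1 − 0.982²) = 5.2943
Proper time: τ₀ = Δt/γ = 10.6/5.2943 = 2.00 ps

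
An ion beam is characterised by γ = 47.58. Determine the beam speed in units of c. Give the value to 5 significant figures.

β = √(1 − 1/γ²) = √(1 − 1/47.58²) = √(0.9995583) = 0.99978

β ≈ 0.99978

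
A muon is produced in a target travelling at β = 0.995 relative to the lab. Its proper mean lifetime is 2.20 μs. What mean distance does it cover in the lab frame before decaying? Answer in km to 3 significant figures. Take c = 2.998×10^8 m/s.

d ≈ 6.57 km

γ = 1/√(1 − 0.995²) = 10.013
Dilated lifetime: Δt = γτ₀ = 10.013 × 2.20 μs = 22.028 μs
d = vΔt = 0.995c × 22.028 μs = 2.9830×10^8 m/s × 2.2028×10^-5 s = 6.57 km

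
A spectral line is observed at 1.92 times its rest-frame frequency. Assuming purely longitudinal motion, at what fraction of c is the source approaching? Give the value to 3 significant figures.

β ≈ 0.573

f_obs/f_src = √((1+β)/(1−β)) = 1.92  ⇒  (1+β)/(1−β) = 3.6864
β = |1 − D²|/(1 + D²) = |1 − 3.6864|/(1 + 3.6864) = 0.573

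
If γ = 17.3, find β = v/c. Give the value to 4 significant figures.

β = √(1 − 1/γ²) = √(1 − 1/17.3²) = √(0.996659) = 0.9983

β ≈ 0.9983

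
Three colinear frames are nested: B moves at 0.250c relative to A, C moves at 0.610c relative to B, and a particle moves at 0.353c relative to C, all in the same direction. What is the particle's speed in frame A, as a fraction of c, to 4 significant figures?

u ≈ 0.8700c

Compose boost 2: (0.610 + 0.250)/(1 + 0.610×0.250) = 0.8600/1.15250 = 0.746204
Compose boost 3: (0.353 + 0.746204)/(1 + 0.353×0.746204) = 1.09920/1.26341 = 0.8700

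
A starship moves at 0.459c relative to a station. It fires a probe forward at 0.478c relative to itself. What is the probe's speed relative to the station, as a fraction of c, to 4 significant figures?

Relativistic velocity addition: u = (u' + v)/(1 + u'v/c²)
= (0.478 + 0.459)/(1 + 0.478×0.459) = 0.9370/1.21940 = 0.7684

u ≈ 0.7684c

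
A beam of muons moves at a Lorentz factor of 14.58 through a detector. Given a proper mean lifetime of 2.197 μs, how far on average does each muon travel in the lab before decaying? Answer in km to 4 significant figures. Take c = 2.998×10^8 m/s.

d ≈ 9.581 km

β = √(1 − 1/γ²) = √(1 − 1/14.58²) = 0.997645
Dilated lifetime: Δt = γτ₀ = 14.58 × 2.197 μs = 32.0323 μs
d = vΔt = 0.997645c × 32.0323 μs = 2.99094×10^8 m/s × 3.20323×10^-5 s = 9.581 km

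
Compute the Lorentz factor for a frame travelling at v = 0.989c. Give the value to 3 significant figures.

γ = 1/√(1 − β²) = 1/√(1 − 0.989²) = 1/√(0.021879) = 6.76

γ ≈ 6.76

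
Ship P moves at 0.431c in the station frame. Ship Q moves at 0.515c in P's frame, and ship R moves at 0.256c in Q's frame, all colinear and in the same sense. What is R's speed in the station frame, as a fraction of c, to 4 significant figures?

Compose boost 2: (0.515 + 0.431)/(1 + 0.515×0.431) = 0.9460/1.22196 = 0.774163
Compose boost 3: (0.256 + 0.774163)/(1 + 0.256×0.774163) = 1.03016/1.19819 = 0.8598

u ≈ 0.8598c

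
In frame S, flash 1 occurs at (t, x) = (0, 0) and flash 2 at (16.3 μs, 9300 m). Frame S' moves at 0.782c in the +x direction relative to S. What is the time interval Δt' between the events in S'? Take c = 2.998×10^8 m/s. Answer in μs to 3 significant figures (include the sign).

γ = 1/√(1 − 0.782²) = 1.6044
Δt' = γ(Δt − vΔx/c²) = 1.6044 × (16.3 μs − 0.782×9300 m / (2.998×10^8 m/s))
= 1.6044 × (-7.9582 μs) = -12.8 μs

Δt' ≈ -12.8 μs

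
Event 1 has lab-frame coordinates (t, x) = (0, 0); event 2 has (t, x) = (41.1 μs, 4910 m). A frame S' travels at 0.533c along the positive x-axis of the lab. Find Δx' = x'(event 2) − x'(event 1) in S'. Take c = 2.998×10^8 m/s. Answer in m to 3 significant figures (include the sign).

Δx' ≈ -1960 m

γ = 1/√(1 − 0.533²) = 1.1819
Δx' = γ(Δx − vΔt) = 1.1819 × (4910 m − 0.533×(2.998×10^8 m/s)×41.1×10^-6 s)
= 1.1819 × (-1657.5 m) = -1960 m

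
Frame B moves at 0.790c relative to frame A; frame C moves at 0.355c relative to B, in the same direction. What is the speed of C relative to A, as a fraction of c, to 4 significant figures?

Compose boost 2: (0.355 + 0.790)/(1 + 0.355×0.790) = 1.145/1.28045 = 0.8942

u ≈ 0.8942c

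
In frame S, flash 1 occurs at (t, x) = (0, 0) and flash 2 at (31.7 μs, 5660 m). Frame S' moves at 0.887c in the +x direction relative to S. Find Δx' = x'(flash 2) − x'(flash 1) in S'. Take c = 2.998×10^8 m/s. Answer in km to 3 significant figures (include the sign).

Δx' ≈ -6.00 km

γ = 1/√(1 − 0.887²) = 2.1656
Δx' = γ(Δx − vΔt) = 2.1656 × (5660 m − 0.887×(2.998×10^8 m/s)×31.7×10^-6 s)
= 2.1656 × (-2769.7 m) = -6.00 km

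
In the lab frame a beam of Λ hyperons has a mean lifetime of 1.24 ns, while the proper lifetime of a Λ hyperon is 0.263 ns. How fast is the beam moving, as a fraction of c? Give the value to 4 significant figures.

γ = Δt/τ₀ = 1.24/0.263 = 4.71483
β = √(1 − 1/γ²) = √(1 − 1/4.71483²) = 0.9772

β ≈ 0.9772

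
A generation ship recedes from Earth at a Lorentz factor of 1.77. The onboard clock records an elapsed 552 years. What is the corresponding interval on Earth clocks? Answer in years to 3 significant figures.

γ = 1.77 (given)
Time dilation: Δt = γτ₀ = 1.77 × 552 years = 977 years

Δt ≈ 977 years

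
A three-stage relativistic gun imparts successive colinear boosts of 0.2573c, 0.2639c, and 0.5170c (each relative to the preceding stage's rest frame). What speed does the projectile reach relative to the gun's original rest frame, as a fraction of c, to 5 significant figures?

u ≈ 0.80255c

Compose boost 2: (0.2639 + 0.2573)/(1 + 0.2639×0.2573) = 0.52120/1.067901 = 0.4880600
Compose boost 3: (0.5170 + 0.4880600)/(1 + 0.5170×0.4880600) = 1.005060/1.252327 = 0.80255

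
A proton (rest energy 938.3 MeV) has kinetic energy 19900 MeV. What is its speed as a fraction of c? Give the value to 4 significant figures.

β ≈ 0.9990

γ = 1 + K/(m₀c²) = 1 + 19900/938.3 = 22.2086
β = √(1 − 1/γ²) = 0.9990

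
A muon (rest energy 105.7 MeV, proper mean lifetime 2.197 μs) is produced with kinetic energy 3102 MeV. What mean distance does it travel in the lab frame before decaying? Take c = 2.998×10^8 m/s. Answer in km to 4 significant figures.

d ≈ 19.98 km

γ = 1 + K/(m₀c²) = 1 + 3102/105.7 = 30.3472
β = √(1 − 1/γ²) = 0.999457
Dilated lifetime: γτ₀ = 30.3472 × 2.197 μs = 66.6728 μs
d = βc·γτ₀ = 0.999457 × (2.998×10^8 m/s) × 6.66728×10^-5 s = 19.98 km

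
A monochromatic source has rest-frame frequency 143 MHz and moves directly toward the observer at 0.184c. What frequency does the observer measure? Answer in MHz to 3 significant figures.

f_obs ≈ 172 MHz

Relativistic Doppler: f_obs = f_src √((1+β)/(1−β))
= 143 × √(1.1840/0.81600) = 143 × 1.2046 = 172 MHz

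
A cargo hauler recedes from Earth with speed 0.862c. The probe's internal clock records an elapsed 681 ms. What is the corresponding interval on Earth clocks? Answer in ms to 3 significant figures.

γ = 1/√(1 − 0.862²) = 1.9727
Time dilation: Δt = γτ₀ = 1.9727 × 681 ms = 1340 ms

Δt ≈ 1340 ms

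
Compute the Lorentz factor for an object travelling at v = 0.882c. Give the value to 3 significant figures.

γ = 1/√(1 − β²) = 1/√(1 − 0.882²) = 1/√(0.22208) = 2.12

γ ≈ 2.12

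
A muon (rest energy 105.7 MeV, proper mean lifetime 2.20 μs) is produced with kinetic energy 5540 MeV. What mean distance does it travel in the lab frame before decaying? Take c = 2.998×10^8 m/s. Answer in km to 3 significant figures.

γ = 1 + K/(m₀c²) = 1 + 5540/105.7 = 53.412
β = √(1 − 1/γ²) = 0.99982
Dilated lifetime: γτ₀ = 53.412 × 2.20 μs = 117.51 μs
d = βc·γτ₀ = 0.99982 × (2.998×10^8 m/s) × 0.00011751 s = 35.2 km

d ≈ 35.2 km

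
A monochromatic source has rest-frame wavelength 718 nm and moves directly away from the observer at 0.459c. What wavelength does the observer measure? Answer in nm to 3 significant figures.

λ_obs ≈ 1180 nm

Relativistic Doppler: λ_obs = λ_src √((1+β)/(1−β))
= 718 × √(1.4590/0.54100) = 718 × 1.6422 = 1180 nm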